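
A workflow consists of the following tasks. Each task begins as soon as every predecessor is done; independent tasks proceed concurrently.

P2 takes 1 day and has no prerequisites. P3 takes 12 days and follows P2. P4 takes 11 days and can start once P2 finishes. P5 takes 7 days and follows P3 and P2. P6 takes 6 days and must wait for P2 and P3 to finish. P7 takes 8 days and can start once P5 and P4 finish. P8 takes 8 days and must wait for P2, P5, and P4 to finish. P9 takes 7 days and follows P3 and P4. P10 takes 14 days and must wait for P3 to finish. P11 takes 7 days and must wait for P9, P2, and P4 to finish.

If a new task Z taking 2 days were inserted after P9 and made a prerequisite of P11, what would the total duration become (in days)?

29

Originally the job takes 28 days.
With Z inserted, P11 now waits for max(P9, P2, P4, Z).
New critical path: P2→P3→P9→Z→P11 = 1+12+7+2+7 = 29 ⇒ 29 days.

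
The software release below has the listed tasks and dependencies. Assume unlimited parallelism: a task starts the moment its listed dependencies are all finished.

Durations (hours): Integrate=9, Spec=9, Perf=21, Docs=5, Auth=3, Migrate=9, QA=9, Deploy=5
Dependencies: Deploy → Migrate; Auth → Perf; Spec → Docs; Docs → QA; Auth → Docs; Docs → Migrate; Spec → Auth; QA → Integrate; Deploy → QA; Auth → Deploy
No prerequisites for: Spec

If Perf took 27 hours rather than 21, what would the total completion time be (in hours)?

Baseline: Spec→Auth→Docs→QA→Integrate = 9+3+5+9+9 = 35 → 35 hours.
Perf has 2 hours of float (longest path through it is 33).
New critical path: Spec→Auth→Perf = 9+3+27 = 39 ⇒ 39 hours.

39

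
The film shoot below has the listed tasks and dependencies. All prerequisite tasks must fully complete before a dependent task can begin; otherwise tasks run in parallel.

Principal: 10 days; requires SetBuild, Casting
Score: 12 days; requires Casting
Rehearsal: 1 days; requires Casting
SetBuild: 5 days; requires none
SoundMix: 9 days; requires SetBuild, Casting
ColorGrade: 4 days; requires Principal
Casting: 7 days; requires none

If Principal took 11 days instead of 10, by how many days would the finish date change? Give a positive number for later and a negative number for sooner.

1

Baseline: Casting→Principal→ColorGrade = 7+10+4 = 21 → 21 days.
Since Principal is critical, the +1 change carries straight to that chain (now 22 days).
The critical path is still Casting→Principal→ColorGrade; finish is now 22 days.
Change in finish: 22 − 21 = +1 days.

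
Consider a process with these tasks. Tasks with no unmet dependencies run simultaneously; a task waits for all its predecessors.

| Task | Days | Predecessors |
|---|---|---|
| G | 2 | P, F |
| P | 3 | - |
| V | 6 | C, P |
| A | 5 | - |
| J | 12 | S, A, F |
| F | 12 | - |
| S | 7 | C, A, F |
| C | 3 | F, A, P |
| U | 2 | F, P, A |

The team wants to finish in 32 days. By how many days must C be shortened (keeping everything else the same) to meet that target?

2

Current finish: 34 days; target: 32.
C is on every critical path, so each day cut from C cuts the finish by one (this holds down to a finish of 32).
Need 34 − 32 = 2 days off C → C becomes 1 day, finish becomes 32.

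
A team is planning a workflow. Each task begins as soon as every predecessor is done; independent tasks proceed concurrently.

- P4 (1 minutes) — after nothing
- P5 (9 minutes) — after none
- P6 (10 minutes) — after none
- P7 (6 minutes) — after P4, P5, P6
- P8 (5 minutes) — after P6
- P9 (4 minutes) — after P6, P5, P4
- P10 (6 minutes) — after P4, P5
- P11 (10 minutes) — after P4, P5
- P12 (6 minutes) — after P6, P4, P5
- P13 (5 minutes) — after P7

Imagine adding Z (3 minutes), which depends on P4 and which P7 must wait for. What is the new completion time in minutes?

Originally the plan takes 21 minutes.
With Z inserted, P7 now waits for max(P4, P5, P6, Z).
New critical path: P6→P7→P13 = 10+6+5 = 21 ⇒ 21 minutes.

21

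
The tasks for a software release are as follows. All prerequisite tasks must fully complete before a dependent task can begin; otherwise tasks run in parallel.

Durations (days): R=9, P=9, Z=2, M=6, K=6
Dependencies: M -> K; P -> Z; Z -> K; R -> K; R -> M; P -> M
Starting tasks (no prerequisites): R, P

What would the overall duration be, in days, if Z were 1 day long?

21

Critical path before the change: R→M→K = 9+6+6 = 21 giving 21 days.
Z has 4 days of float (longest path through it is 17).
That remains the longest chain; total 21 days.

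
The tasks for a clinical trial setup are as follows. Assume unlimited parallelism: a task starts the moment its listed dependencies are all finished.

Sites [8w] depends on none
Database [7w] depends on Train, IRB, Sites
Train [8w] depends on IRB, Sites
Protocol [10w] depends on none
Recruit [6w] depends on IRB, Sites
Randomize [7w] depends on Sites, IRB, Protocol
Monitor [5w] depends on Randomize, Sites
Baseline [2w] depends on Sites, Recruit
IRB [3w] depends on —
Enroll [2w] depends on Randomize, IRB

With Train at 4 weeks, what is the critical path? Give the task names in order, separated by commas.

Protocol, Randomize, Monitor

The binding path is Sites→Train→Database = 8+8+7 = 23; finish at 23 weeks.
Train lies on that path, so at 4 weeks the path becomes 19 weeks.
Now Protocol→Randomize→Monitor = 10+7+5 = 22 is longest, so the finish becomes 22 weeks.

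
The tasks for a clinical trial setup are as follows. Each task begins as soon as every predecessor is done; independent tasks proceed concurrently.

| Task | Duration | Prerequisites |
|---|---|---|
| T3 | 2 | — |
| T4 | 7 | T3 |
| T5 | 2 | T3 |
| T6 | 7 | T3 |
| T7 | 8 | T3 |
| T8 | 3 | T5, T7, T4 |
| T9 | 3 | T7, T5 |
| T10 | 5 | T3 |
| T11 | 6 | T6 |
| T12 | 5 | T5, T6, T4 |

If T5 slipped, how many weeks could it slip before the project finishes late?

6

T3→T6→T11 = 2+7+6 = 15 sets the makespan at 15 weeks.
Longest path through T5: 9 weeks (earliest finish 4, latest finish 10).
Float = 15 − 9 = 6.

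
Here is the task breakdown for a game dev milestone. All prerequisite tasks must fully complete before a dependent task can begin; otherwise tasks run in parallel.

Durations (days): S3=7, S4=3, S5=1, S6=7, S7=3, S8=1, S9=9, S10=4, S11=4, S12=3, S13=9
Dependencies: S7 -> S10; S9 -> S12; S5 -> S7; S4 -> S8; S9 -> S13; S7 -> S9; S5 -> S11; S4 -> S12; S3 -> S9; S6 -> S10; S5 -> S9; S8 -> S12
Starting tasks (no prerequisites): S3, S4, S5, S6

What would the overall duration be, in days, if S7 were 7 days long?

The binding path is S3→S9→S13 = 7+9+9 = 25; finish at 25 days.
The longest path through S7 is only 22 days, so S7 has float 3.
The binding chain switches to S5→S7→S9→S13 = 1+7+9+9 = 26; finish 26 days.

26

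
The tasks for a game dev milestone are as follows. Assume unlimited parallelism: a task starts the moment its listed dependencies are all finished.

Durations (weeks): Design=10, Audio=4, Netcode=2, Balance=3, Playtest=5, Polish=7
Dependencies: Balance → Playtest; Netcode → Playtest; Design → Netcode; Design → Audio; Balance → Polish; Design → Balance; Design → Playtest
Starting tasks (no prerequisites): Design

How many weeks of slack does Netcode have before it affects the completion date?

3

Critical path: Design→Balance→Polish = 10+3+7 = 20, so the finish is 20 weeks.
Netcode finishes as early as 12 and must finish by 15.
Slack of Netcode = 13 − 10 = 3 weeks.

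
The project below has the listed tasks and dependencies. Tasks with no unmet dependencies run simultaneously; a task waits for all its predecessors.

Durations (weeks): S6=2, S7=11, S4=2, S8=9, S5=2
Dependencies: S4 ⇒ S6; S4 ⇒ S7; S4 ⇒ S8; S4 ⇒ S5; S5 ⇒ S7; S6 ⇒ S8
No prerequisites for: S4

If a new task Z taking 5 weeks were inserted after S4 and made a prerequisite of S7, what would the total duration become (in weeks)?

Originally the plan takes 15 weeks.
With Z inserted, S7 now waits for max(S4, S5, Z).
New critical path: S4→Z→S7 = 2+5+11 = 18 ⇒ 18 weeks.

18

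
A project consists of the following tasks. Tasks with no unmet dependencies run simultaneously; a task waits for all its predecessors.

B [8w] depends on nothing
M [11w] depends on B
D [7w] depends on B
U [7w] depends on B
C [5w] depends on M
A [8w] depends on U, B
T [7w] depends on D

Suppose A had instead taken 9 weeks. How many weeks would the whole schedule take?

Critical path before the change: B→M→C = 8+11+5 = 24 giving 24 weeks.
A has 1 week of float (longest path through it is 23).
No other chain overtakes it, so the finish is 24 weeks.

24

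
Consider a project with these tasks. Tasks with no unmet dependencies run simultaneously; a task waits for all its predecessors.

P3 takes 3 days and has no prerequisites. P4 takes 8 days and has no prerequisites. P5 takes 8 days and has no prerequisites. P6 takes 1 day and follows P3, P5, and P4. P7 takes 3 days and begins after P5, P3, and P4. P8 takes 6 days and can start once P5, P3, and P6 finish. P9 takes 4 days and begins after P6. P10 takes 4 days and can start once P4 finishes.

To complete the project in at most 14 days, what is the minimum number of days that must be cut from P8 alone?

Current finish: 15 days; target: 14.
P8 is on every critical path, so each day cut from P8 cuts the finish by one (this holds down to a finish of 13).
Need 15 − 14 = 1 day off P8 → P8 becomes 5 days, finish becomes 14.

1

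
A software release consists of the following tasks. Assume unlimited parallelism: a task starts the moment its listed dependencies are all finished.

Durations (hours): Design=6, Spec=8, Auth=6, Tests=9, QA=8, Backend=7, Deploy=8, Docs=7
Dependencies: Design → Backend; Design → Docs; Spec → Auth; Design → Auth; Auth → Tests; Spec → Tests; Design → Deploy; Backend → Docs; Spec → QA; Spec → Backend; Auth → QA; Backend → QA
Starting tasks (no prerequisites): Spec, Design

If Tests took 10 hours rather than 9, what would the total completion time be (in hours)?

24

Actual critical path: Spec→Auth→Tests = 8+6+9 = 23 ⇒ 23 hours.
Tests is on the critical path; changing it to 10 makes that path 24 hours.
No other chain overtakes it, so the finish is 24 hours.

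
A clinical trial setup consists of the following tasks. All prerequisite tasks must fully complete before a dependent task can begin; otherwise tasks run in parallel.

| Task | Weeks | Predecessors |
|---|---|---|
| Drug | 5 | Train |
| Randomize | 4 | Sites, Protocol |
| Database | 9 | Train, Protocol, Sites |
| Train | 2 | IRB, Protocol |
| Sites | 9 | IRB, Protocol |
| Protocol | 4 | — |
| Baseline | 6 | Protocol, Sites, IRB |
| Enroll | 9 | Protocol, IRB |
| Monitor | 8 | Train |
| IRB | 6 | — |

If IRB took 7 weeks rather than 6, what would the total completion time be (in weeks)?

25

The binding path is IRB→Sites→Database = 6+9+9 = 24; finish at 24 weeks.
IRB is on the critical path; changing it to 7 makes that path 25 weeks.
The critical path is still IRB→Sites→Database; finish is now 25 weeks.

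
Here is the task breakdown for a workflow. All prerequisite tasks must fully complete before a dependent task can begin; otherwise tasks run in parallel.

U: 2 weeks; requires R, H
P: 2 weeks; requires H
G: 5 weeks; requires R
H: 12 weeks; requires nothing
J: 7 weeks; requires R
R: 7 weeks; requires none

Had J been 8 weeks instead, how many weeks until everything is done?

15

The binding path is R→J = 7+7 = 14; finish at 14 weeks.
J lies on that path, so at 8 weeks the path becomes 15 weeks.
The critical path is still R→J; finish is now 15 weeks.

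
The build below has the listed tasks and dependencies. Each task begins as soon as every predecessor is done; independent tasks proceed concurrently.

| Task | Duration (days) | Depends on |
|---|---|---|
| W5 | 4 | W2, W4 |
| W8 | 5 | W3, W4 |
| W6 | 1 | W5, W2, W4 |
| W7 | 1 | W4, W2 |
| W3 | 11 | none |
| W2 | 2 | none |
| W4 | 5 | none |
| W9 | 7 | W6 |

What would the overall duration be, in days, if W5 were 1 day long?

16

As given, the longest chain is W4→W5→W6→W9 = 5+4+1+7 = 17, so the finish is 17 days.
Since W5 is critical, the -3 change carries straight to that chain (now 14 days).
New critical path: W3→W8 = 11+5 = 16 ⇒ 16 days.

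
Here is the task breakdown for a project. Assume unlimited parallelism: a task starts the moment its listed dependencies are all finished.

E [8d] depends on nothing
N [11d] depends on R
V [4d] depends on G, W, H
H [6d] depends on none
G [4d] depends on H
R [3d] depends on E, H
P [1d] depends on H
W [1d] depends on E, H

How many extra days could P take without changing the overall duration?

Critical path: E→R→N = 8+3+11 = 22, so the finish is 22 days.
P finishes as early as 7 and must finish by 22.
Slack of P = 21 − 6 = 15 days.

15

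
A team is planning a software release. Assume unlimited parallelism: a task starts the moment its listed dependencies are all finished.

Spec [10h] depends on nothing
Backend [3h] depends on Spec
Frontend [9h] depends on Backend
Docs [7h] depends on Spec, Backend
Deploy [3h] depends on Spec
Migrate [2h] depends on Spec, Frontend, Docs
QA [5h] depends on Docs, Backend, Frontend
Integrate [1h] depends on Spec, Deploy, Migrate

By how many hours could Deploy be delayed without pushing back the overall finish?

13

The longest chain is Spec→Backend→Frontend→QA = 10+3+9+5 = 27; overall finish 27 hours.
Longest path through Deploy: 14 hours (earliest finish 13, latest finish 26).
So Deploy can slip 26 − 13 = 13 hours.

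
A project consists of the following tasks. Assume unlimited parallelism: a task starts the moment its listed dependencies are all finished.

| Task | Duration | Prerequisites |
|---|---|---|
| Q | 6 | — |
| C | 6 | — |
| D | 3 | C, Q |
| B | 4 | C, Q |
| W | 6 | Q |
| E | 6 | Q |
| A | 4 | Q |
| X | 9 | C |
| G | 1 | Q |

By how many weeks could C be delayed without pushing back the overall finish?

The longest chain is C→X = 6+9 = 15; overall finish 15 weeks.
Longest path through C: 15 weeks (earliest finish 6, latest finish 6).
Slack of C = 0 − 0 = 0 weeks.

0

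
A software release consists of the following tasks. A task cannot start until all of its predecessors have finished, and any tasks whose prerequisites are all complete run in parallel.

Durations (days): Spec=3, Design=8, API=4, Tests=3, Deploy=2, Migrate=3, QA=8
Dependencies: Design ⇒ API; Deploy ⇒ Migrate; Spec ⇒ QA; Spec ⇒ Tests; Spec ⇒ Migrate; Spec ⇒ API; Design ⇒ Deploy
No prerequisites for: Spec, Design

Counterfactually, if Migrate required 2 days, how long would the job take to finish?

Critical path before the change: Design→Deploy→Migrate = 8+2+3 = 13 giving 13 days.
Migrate is on the critical path; changing it to 2 makes that path 12 days.
The binding chain switches to Design→API = 8+4 = 12; finish 12 days.

12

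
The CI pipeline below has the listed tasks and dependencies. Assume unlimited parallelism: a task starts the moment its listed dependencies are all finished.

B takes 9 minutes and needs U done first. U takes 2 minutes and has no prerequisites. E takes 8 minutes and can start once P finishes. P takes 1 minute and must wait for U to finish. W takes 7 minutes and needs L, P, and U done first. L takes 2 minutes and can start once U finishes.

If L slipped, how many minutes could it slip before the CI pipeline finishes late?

0

The longest chain is U→L→W = 2+2+7 = 11; overall finish 11 minutes.
Longest path through L: 11 minutes (earliest finish 4, latest finish 4).
Float = 11 − 11 = 0.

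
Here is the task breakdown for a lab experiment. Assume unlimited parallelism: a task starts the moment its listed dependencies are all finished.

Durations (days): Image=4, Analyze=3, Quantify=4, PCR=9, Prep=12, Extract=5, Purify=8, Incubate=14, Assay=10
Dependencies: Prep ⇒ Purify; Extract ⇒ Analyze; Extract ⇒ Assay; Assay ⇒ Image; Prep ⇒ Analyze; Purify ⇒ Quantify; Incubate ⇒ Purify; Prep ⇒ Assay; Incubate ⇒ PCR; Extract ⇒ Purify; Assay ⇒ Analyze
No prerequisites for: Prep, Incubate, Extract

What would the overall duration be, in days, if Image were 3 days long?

Critical path before the change: Prep→Assay→Image = 12+10+4 = 26 giving 26 days.
Image is on the critical path; changing it to 3 makes that path 25 days.
Now Incubate→Purify→Quantify = 14+8+4 = 26 is longest, so the finish becomes 26 days.

26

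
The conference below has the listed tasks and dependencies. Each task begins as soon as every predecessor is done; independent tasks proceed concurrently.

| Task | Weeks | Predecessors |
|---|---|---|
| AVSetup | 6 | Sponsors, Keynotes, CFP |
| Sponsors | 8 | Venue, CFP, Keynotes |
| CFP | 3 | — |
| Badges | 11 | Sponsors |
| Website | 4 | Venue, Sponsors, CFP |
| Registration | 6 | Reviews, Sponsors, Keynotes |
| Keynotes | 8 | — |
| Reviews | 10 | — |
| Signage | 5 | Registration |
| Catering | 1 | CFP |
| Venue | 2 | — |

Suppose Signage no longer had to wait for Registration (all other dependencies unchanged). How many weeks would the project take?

27

With the dependency in place, Keynotes→Sponsors→Registration→Signage = 8+8+6+5 = 27 sets the finish at 27 weeks.
Without Registration→Signage, Signage's earliest start moves from 22 to 0.
After: Keynotes→Sponsors→Badges = 8+8+11 = 27 → 27 weeks.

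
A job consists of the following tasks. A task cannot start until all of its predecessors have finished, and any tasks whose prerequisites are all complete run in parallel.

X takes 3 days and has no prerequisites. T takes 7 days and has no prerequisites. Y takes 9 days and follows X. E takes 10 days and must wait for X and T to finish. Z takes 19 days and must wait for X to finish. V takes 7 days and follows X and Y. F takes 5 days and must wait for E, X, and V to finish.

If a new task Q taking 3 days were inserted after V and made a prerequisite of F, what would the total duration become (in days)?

27

Originally the job takes 24 days.
With Q inserted, F now waits for max(E, X, V, Q).
New critical path: X→Y→V→Q→F = 3+9+7+3+5 = 27 ⇒ 27 days.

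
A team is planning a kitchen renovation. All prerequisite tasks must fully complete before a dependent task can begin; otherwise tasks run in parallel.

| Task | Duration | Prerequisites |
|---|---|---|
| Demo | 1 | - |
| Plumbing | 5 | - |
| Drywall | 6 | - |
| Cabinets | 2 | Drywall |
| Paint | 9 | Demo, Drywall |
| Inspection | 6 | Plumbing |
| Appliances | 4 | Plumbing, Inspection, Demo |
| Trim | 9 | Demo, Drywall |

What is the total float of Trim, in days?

0

The longest chain is Plumbing→Inspection→Appliances = 5+6+4 = 15; overall finish 15 days.
Trim finishes as early as 15 and must finish by 15.
Float = 15 − 15 = 0.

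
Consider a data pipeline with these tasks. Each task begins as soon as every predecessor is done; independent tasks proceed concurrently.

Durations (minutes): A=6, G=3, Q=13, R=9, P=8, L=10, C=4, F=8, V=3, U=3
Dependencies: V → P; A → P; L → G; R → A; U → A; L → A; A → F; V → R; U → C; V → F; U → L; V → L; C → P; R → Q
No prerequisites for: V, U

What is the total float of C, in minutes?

Critical path: V→L→A→P = 3+10+6+8 = 27, so the finish is 27 minutes.
The longest chain containing C totals 15 minutes.
Float = 27 − 15 = 12.

12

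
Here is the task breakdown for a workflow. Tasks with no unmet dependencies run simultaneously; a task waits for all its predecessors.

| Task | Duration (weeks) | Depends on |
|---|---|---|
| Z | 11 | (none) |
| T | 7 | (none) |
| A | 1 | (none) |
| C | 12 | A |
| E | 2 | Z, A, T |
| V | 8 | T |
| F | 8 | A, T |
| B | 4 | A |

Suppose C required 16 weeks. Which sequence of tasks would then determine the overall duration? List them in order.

Actual critical path: T→V = 7+8 = 15 ⇒ 15 weeks.
The longest path through C is only 13 weeks, so C has float 2.
Now A→C = 1+16 = 17 is longest, so the finish becomes 17 weeks.

A, C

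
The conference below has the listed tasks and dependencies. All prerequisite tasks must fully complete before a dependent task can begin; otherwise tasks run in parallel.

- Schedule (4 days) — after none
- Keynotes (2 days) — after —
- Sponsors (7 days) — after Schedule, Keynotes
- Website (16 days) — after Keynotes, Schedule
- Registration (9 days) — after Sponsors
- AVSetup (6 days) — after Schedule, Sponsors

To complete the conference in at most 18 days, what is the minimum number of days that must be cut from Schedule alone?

2

Current finish: 20 days; target: 18.
Schedule is on every critical path, so each day cut from Schedule cuts the finish by one (this holds down to a finish of 18).
Need 20 − 18 = 2 days off Schedule → Schedule becomes 2 days, finish becomes 18.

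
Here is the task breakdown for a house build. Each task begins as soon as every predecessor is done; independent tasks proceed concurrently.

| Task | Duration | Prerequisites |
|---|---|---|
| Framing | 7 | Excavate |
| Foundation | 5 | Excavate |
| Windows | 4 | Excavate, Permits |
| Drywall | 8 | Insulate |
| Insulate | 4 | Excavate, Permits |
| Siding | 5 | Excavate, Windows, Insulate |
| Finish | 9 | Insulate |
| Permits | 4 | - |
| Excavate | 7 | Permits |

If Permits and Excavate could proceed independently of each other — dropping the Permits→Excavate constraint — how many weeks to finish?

Before: longest chain Permits→Excavate→Insulate→Finish = 4+7+4+9 = 24, finish 24.
Without Permits→Excavate, Excavate's earliest start moves from 4 to 0.
New critical path: Excavate→Insulate→Finish = 7+4+9 = 20 ⇒ 20 weeks.

20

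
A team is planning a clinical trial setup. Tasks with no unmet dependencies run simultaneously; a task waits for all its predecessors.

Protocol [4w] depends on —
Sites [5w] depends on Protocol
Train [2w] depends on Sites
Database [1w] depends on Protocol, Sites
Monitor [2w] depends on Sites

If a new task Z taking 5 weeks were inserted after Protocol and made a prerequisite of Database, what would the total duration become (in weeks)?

11

Originally the project takes 11 weeks.
With Z inserted, Database now waits for max(Protocol, Sites, Z).
New critical path: Protocol→Sites→Train = 4+5+2 = 11 ⇒ 11 weeks.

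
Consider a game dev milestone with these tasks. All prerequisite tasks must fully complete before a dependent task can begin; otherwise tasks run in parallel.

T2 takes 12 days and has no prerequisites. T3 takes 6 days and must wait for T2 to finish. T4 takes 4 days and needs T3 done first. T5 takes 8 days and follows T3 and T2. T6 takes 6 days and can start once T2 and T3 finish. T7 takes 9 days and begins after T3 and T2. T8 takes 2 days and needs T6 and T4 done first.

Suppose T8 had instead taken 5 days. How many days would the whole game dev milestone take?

29

Critical path before the change: T2→T3→T7 = 12+6+9 = 27 giving 27 days.
T8 has 1 day of float (longest path through it is 26).
New critical path: T2→T3→T6→T8 = 12+6+6+5 = 29 ⇒ 29 days.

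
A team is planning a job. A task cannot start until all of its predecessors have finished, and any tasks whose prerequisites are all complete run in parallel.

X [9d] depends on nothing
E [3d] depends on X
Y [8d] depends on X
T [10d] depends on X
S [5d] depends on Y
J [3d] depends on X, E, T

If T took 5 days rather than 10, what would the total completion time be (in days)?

22

As given, the longest chain is X→T→J = 9+10+3 = 22, so the finish is 22 days.
T lies on that path, so at 5 days the path becomes 17 days.
The binding chain switches to X→Y→S = 9+8+5 = 22; finish 22 days.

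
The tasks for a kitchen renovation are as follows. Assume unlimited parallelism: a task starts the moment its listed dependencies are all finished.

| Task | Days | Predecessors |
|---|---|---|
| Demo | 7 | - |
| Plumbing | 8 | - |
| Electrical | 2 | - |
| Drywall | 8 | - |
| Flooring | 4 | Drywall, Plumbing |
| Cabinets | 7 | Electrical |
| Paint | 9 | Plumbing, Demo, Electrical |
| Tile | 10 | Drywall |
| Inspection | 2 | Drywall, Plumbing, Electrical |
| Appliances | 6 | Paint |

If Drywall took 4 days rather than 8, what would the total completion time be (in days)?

23

The binding path is Plumbing→Paint→Appliances = 8+9+6 = 23; finish at 23 days.
Drywall has 5 days of float (longest path through it is 18).
The critical path is still Plumbing→Paint→Appliances; finish is now 23 days.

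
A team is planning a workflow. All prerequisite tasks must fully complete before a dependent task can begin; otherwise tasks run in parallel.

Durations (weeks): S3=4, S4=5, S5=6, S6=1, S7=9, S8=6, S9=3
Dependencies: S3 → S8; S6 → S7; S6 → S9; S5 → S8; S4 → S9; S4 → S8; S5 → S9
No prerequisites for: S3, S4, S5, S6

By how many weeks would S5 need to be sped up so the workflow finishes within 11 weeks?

1

Current finish: 12 weeks; target: 11.
S5 is on every critical path, so each week cut from S5 cuts the finish by one (this holds down to a finish of 11).
Need 12 − 11 = 1 week off S5 → S5 becomes 5 weeks, finish becomes 11.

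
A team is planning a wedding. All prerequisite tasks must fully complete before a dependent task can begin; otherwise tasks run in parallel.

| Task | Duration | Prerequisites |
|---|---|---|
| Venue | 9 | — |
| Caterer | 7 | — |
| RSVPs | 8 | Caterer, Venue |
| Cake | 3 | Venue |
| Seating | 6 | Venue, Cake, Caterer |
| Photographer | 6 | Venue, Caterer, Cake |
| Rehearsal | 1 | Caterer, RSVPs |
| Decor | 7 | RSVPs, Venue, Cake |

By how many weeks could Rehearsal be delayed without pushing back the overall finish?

Venue→RSVPs→Decor = 9+8+7 = 24 sets the makespan at 24 weeks.
Longest path through Rehearsal: 18 weeks (earliest finish 18, latest finish 24).
Float = 24 − 18 = 6.

6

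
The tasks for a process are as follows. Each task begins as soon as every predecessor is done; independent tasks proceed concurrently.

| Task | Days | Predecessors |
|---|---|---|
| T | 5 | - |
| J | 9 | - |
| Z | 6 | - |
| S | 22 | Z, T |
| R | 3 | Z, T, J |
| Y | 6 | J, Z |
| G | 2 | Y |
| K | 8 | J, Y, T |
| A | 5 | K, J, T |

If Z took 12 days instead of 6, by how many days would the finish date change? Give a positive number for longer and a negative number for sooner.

Critical path before the change: Z→S = 6+22 = 28 giving 28 days.
Since Z is critical, the +6 change carries straight to that chain (now 34 days).
That remains the longest chain; total 34 days.
Change in finish: 34 − 28 = +6 days.

6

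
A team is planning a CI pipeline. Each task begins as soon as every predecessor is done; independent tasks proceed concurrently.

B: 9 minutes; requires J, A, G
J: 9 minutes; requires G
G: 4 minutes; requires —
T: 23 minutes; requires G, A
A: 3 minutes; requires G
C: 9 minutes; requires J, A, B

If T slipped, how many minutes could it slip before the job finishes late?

The longest chain is G→J→B→C = 4+9+9+9 = 31; overall finish 31 minutes.
T finishes as early as 30 and must finish by 31.
So T can slip 31 − 30 = 1 minute.

1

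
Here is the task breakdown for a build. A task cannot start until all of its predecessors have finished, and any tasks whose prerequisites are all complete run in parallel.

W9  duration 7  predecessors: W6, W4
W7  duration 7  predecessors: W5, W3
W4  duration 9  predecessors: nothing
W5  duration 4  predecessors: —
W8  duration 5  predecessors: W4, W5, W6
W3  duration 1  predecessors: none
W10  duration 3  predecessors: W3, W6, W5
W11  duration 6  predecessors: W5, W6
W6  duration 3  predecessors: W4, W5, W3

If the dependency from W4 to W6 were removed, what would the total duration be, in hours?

Before: longest chain W4→W6→W9 = 9+3+7 = 19, finish 19.
Without W4→W6, W6's earliest start moves from 9 to 4.
After: W4→W9 = 9+7 = 16 → 16 hours.

16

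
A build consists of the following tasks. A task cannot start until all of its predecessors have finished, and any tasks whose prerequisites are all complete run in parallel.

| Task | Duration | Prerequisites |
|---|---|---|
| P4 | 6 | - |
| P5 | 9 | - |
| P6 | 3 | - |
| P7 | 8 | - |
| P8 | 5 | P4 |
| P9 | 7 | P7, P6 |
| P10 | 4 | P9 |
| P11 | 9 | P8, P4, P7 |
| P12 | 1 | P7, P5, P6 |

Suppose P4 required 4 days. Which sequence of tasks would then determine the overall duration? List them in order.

Baseline: P4→P8→P11 = 6+5+9 = 20 → 20 days.
P4 lies on that path, so at 4 days the path becomes 18 days.
The binding chain switches to P7→P9→P10 = 8+7+4 = 19; finish 19 days.

P7, P9, P10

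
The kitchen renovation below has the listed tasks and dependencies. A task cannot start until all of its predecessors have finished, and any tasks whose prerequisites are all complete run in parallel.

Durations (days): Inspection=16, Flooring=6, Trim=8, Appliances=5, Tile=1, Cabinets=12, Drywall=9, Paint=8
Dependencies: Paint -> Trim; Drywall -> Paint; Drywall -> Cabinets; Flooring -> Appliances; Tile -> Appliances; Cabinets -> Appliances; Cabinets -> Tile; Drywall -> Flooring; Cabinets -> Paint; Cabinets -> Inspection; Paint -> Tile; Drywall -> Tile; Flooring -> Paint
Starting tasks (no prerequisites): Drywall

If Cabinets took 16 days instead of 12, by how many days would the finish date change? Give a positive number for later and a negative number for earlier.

The binding path is Drywall→Cabinets→Paint→Trim = 9+12+8+8 = 37; finish at 37 days.
Cabinets lies on that path, so at 16 days the path becomes 41 days.
No other chain overtakes it, so the finish is 41 days.
Change in finish: 41 − 37 = +4 days.

4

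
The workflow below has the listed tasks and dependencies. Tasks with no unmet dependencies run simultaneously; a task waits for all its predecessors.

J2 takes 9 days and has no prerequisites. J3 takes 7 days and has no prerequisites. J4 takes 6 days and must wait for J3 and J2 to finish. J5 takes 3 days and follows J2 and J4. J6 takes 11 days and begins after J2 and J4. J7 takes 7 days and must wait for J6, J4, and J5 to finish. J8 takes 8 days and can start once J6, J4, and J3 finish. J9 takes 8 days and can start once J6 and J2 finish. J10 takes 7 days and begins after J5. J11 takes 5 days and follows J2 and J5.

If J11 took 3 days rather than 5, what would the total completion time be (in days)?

34

Baseline: J2→J4→J6→J8 = 9+6+11+8 = 34 → 34 days.
The longest path through J11 is only 23 days, so J11 has float 11.
The critical path is still J2→J4→J6→J8; finish is now 34 days.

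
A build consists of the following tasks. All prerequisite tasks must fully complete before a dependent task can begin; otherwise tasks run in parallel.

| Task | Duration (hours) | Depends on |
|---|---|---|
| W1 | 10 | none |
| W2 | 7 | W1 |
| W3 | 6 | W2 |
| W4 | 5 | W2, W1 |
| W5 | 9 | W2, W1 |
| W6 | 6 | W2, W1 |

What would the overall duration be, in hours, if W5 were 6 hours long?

Actual critical path: W1→W2→W5 = 10+7+9 = 26 ⇒ 26 hours.
W5 lies on that path, so at 6 hours the path becomes 23 hours.
Now W1→W2→W3 = 10+7+6 = 23 is longest, so the finish becomes 23 hours.

23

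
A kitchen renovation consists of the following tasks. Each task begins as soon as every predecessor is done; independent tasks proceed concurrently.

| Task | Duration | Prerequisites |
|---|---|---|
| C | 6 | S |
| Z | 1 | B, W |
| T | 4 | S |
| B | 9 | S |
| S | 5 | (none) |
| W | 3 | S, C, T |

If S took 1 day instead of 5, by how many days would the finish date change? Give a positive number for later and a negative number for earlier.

-4

Actual critical path: S→C→W→Z = 5+6+3+1 = 15 ⇒ 15 days.
Since S is critical, the -4 change carries straight to that chain (now 11 days).
The critical path is still S→C→W→Z; finish is now 11 days.
Change in finish: 11 − 15 = -4 days.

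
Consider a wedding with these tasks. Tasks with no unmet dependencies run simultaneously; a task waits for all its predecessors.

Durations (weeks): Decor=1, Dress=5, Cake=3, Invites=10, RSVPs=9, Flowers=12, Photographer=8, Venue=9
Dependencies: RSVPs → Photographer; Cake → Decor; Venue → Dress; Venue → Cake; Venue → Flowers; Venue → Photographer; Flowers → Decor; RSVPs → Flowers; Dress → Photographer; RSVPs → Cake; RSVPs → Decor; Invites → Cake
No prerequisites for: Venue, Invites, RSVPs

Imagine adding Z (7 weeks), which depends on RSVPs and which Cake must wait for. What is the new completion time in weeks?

22

Originally the plan takes 22 weeks.
With Z inserted, Cake now waits for max(Venue, Invites, RSVPs, Z).
New critical path: Venue→Dress→Photographer = 9+5+8 = 22 ⇒ 22 weeks.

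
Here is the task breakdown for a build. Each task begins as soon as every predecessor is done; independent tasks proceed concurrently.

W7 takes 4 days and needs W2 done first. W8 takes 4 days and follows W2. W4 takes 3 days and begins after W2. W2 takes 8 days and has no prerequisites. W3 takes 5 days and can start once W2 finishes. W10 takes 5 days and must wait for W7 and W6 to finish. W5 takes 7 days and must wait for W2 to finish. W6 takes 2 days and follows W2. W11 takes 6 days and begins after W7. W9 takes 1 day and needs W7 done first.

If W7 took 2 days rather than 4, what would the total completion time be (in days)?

16

Baseline: W2→W7→W11 = 8+4+6 = 18 → 18 days.
Since W7 is critical, the -2 change carries straight to that chain (now 16 days).
That remains the longest chain; total 16 days.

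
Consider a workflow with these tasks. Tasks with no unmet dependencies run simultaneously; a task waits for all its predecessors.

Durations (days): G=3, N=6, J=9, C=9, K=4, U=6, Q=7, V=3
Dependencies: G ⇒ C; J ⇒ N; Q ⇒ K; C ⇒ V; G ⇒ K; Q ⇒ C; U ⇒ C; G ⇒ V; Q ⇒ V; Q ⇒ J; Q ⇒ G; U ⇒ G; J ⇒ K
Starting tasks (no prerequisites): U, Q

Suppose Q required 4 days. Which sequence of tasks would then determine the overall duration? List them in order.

U, G, C, V

As given, the longest chain is Q→J→N = 7+9+6 = 22, so the finish is 22 days.
Q lies on that path, so at 4 days the path becomes 19 days.
New critical path: U→G→C→V = 6+3+9+3 = 21 ⇒ 21 days.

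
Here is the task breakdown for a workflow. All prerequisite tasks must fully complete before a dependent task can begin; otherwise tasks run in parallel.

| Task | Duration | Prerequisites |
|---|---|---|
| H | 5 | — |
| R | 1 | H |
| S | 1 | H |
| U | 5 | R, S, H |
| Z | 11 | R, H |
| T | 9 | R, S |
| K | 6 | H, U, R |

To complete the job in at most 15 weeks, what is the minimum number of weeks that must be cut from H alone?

Current finish: 17 weeks; target: 15.
H is on every critical path, so each week cut from H cuts the finish by one (this holds down to a finish of 13).
Need 17 − 15 = 2 weeks off H → H becomes 3 weeks, finish becomes 15.

2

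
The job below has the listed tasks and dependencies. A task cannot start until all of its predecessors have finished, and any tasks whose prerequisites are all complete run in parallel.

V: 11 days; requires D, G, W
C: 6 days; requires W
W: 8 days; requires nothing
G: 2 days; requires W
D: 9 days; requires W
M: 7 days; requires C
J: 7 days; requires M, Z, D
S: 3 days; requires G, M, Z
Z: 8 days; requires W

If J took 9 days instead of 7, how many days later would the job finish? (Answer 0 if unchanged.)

Baseline: W→C→M→J = 8+6+7+7 = 28 → 28 days.
Since J is critical, the +2 change carries straight to that chain (now 30 days).
No other chain overtakes it, so the finish is 30 days.
Change in finish: 30 − 28 = +2 days.

2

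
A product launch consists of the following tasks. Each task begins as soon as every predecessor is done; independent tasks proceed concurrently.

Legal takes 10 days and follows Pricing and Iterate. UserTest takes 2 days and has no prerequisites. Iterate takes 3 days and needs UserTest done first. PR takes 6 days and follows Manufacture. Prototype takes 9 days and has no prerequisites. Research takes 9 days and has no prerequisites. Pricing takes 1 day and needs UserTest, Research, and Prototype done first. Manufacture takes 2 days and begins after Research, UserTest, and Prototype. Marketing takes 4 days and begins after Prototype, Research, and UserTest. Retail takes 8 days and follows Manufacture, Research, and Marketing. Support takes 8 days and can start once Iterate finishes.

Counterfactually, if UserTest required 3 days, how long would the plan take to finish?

21

Critical path before the change: Research→Marketing→Retail = 9+4+8 = 21 giving 21 days.
UserTest has 6 days of float (longest path through it is 15).
The critical path is still Research→Marketing→Retail; finish is now 21 days.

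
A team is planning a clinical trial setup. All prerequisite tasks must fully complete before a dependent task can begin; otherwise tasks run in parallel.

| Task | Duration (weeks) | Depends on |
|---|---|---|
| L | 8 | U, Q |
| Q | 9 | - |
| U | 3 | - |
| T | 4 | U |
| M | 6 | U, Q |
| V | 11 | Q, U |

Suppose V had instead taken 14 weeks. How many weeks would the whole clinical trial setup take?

23

The binding path is Q→V = 9+11 = 20; finish at 20 weeks.
V lies on that path, so at 14 weeks the path becomes 23 weeks.
That remains the longest chain; total 23 weeks.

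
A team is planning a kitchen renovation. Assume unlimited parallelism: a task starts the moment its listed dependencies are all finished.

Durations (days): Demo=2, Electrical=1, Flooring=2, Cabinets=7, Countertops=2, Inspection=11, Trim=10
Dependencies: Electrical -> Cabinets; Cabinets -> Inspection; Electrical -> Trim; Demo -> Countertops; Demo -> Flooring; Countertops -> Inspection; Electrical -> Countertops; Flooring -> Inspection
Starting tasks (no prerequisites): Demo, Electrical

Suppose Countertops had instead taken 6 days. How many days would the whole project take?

19

Critical path before the change: Electrical→Cabinets→Inspection = 1+7+11 = 19 giving 19 days.
Countertops is off the critical path — its longest chain is 15 days, giving 4 of slack.
Now Demo→Countertops→Inspection = 2+6+11 = 19 is longest, so the finish becomes 19 days.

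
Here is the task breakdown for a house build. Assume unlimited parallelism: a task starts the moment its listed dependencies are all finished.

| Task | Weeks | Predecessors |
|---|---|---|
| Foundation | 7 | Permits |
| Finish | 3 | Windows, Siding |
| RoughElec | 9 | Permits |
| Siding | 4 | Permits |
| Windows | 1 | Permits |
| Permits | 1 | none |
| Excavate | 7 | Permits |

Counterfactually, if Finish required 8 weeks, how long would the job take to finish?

13

As given, the longest chain is Permits→RoughElec = 1+9 = 10, so the finish is 10 weeks.
The longest path through Finish is only 8 weeks, so Finish has float 2.
New critical path: Permits→Siding→Finish = 1+4+8 = 13 ⇒ 13 weeks.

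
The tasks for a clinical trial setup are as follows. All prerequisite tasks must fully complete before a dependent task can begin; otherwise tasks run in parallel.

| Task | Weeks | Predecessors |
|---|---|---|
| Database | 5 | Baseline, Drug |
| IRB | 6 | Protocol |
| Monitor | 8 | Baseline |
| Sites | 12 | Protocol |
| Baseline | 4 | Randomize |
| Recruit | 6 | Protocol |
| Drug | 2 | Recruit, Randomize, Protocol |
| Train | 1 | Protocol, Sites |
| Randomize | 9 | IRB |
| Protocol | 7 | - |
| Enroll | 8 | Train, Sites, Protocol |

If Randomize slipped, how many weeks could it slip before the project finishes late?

The longest chain is Protocol→IRB→Randomize→Baseline→Monitor = 7+6+9+4+8 = 34; overall finish 34 weeks.
Randomize finishes as early as 22 and must finish by 22.
Float = 34 − 34 = 0.

0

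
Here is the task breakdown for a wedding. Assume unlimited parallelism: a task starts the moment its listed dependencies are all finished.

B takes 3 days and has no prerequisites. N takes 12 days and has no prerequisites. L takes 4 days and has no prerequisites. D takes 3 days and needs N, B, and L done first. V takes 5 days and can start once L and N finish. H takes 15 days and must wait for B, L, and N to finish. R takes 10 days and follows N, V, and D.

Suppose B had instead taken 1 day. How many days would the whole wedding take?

The binding path is N→V→R = 12+5+10 = 27; finish at 27 days.
B is off the critical path — its longest chain is 18 days, giving 9 of slack.
No other chain overtakes it, so the finish is 27 days.

27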